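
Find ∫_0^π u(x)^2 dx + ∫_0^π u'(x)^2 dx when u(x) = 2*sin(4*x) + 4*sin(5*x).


||u||_{H^1(0,π)}^2 = 242*π

u'(x) = 8*cos(4*x) + 20*cos(5*x).
Expand u² and (u')² and integrate term by term on (0, π), using: for integers n ≥ 1, ∫_0^π sin²(nx) dx = ∫_0^π cos²(nx) dx = π/2; for n ≠ n', ∫_0^π sin(nx)sin(n'x) dx = ∫_0^π cos(nx)cos(n'x) dx = 0; and by product-to-sum, ∫_0^π sin(nx)cos(n'x) dx = ½∫_0^π [sin((n+n')x) + sin((n−n')x)] dx, which is 0 when n+n' is even and 2n/(n²−n'²) when n+n' is odd (it need not vanish on (0, π)).
  u² squared terms: (2)²·∫sin(4x)² dx = 4·π/2 = 2*π;  (4)²·∫sin(5x)² dx = 16·π/2 = 8*π.
  u² cross terms: 2·(2)·(4)·∫sin(4x)·sin(5x) dx = 16·(0) = 0.
  So ∫_0^π u² dx = 2*π + 8*π + 0 = 10*π.
  (u')² squared terms: (8)²·∫cos(4x)² dx = 64·π/2 = 32*π;  (20)²·∫cos(5x)² dx = 400·π/2 = 200*π.
  (u')² cross terms: 2·(8)·(20)·∫cos(4x)·cos(5x) dx = 320·(0) = 0.
  So ∫_0^π (u')² dx = 32*π + 200*π + 0 = 232*π.
||u||_{H^1}^2 = (10*π) + (232*π) = 242*π.


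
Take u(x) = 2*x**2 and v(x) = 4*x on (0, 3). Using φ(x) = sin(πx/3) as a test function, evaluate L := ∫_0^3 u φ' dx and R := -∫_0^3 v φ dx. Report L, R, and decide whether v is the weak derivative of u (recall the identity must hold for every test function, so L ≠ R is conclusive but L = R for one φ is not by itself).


LHS = -36/π, RHS = -36/π. Yes, v = u' weakly.

u(x) = 2*x**2, classical derivative u'(x) = 4*x.
φ(x) = sin(πx/3), so φ'(x) = π*cos(π*x/3)/3.
Note φ(0) = φ(3) = 0, so the boundary term u·φ vanishes.
LHS = ∫_0^3 u(x) φ'(x) dx = ∫_0^3 (2*π*x^2*cos(π*x/3)/3) dx. Term by term:
  ∫_0^3 2*π*x^2*cos(π*x/3)/3 dx = -36/π.
So LHS = -36/π.
∫_0^3 v(x) φ(x) dx = ∫_0^3 (4*x*sin(π*x/3)) dx. Term by term:
  ∫_0^3 4*x*sin(π*x/3) dx = 36/π.
So RHS = -∫_0^3 v(x) φ(x) dx = -36/π.
LHS = RHS, so the identity holds for this test φ.
Moreover u is smooth here and v(x) = u'(x) = 4*x pointwise, so the identity holds for every test function. Hence v is the weak derivative of u.


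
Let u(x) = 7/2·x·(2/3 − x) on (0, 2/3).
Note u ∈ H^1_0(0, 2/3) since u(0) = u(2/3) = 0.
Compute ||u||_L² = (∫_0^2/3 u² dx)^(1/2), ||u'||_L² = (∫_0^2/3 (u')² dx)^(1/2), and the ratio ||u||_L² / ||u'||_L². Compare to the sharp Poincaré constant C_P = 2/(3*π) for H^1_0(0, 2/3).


||u||_L² / ||u'||_L² = sqrt(10)/15 < C_P = 2/(3*π).

u(x) = 7/2·x·(2/3 − x), so u'(x) = 7/3 - 7*x.
u(x) = 7/2·x·(2/3 − x) vanishes at x = 0 and x = 2/3, so u ∈ H^1_0(0, 2/3). Differentiate via the product rule and integrate the resulting polynomials term by term.
  ∫_0^2/3 u² dx = ∫_0^2/3 (49*x^4/4 - 49*x^3/3 + 49*x^2/9) dx. Term by term:
    ∫_0^2/3 49*x^4/4 dx = 392/1215;  ∫_0^2/3 -49*x^3/3 dx = -196/243;  ∫_0^2/3 49*x^2/9 dx = 392/729.
  Sum: 392/1215 − 196/243 + 392/729 = 196/3645.
  ∫_0^2/3 (u')² dx = ∫_0^2/3 (49*x^2 - 98*x/3 + 49/9) dx. Term by term:
    ∫_0^2/3 49*x^2 dx = 392/81;  ∫_0^2/3 -98*x/3 dx = -196/27;  ∫_0^2/3 49/9 dx = 98/27.
  Sum: 392/81 − 196/27 + 98/27 = 98/81.
∫_0^2/3 u² dx = 196/3645, so ||u||_L² = 14*sqrt(5)/135.
∫_0^2/3 (u')² dx = 98/81, so ||u'||_L² = 7*sqrt(2)/9.
Ratio ||u||_L² / ||u'||_L² = sqrt(10)/15.
Sharp Poincaré constant on H^1_0(0, 2/3) is C_P = L/π = 2/(3*π), achieved by sin(3*π/2·x).
A polynomial bump cannot attain the sharp Poincaré constant (only the first sine eigenfunction does), so the ratio is strictly less than C_P, consistent with ||u||_L² ≤ C_P ||u'||_L².


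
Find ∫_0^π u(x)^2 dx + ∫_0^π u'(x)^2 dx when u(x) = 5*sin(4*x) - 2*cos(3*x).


||u||_{H^1(0,π)}^2 = -1600/7 + 465*π/2

u'(x) = 6*sin(3*x) + 20*cos(4*x).
Expand u² and (u')² and integrate term by term on (0, π), using: for integers n ≥ 1, ∫_0^π sin²(nx) dx = ∫_0^π cos²(nx) dx = π/2; for n ≠ n', ∫_0^π sin(nx)sin(n'x) dx = ∫_0^π cos(nx)cos(n'x) dx = 0; and by product-to-sum, ∫_0^π sin(nx)cos(n'x) dx = ½∫_0^π [sin((n+n')x) + sin((n−n')x)] dx, which is 0 when n+n' is even and 2n/(n²−n'²) when n+n' is odd (it need not vanish on (0, π)).
  u² squared terms: (-2)²·∫cos(3x)² dx = 4·π/2 = 2*π;  (5)²·∫sin(4x)² dx = 25·π/2 = 25*π/2.
  u² cross terms: 2·(-2)·(5)·∫cos(3x)·sin(4x) dx = -20·(8/7) = -160/7.
  So ∫_0^π u² dx = 2*π + 25*π/2 − 160/7 = -160/7 + 29*π/2.
  (u')² squared terms: (6)²·∫sin(3x)² dx = 36·π/2 = 18*π;  (20)²·∫cos(4x)² dx = 400·π/2 = 200*π.
  (u')² cross terms: 2·(6)·(20)·∫sin(3x)·cos(4x) dx = 240·(-6/7) = -1440/7.
  So ∫_0^π (u')² dx = 18*π + 200*π − 1440/7 = -1440/7 + 218*π.
||u||_{H^1}^2 = (-160/7 + 29*π/2) + (-1440/7 + 218*π) = -1600/7 + 465*π/2.


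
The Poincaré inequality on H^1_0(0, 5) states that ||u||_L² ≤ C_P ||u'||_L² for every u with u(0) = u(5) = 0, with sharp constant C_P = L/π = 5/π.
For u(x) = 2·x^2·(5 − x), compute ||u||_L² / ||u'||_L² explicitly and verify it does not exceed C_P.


||u||_L² / ||u'||_L² = 5*sqrt(14)/14 < C_P = 5/π.

u(x) = 2·x^2·(5 − x), so u'(x) = 2*x*(10 - 3*x).
u(x) = 2·x^2·(5 − x) vanishes at x = 0 and x = 5, so u ∈ H^1_0(0, 5). Differentiate via the product rule and integrate the resulting polynomials term by term.
  ∫_0^5 u² dx = ∫_0^5 (4*x^6 - 40*x^5 + 100*x^4) dx. Term by term:
    ∫_0^5 4*x^6 dx = 312500/7;  ∫_0^5 -40*x^5 dx = -312500/3;  ∫_0^5 100*x^4 dx = 62500.
  Sum: 312500/7 − 312500/3 + 62500 = 62500/21.
  ∫_0^5 (u')² dx = ∫_0^5 (36*x^4 - 240*x^3 + 400*x^2) dx. Term by term:
    ∫_0^5 36*x^4 dx = 22500;  ∫_0^5 -240*x^3 dx = -37500;  ∫_0^5 400*x^2 dx = 50000/3.
  Sum: 22500 − 37500 + 50000/3 = 5000/3.
∫_0^5 u² dx = 62500/21, so ||u||_L² = 250*sqrt(21)/21.
∫_0^5 (u')² dx = 5000/3, so ||u'||_L² = 50*sqrt(6)/3.
Ratio ||u||_L² / ||u'||_L² = 5*sqrt(14)/14.
Sharp Poincaré constant on H^1_0(0, 5) is C_P = L/π = 5/π, achieved by sin(π/5·x).
A polynomial bump cannot attain the sharp Poincaré constant (only the first sine eigenfunction does), so the ratio is strictly less than C_P, consistent with ||u||_L² ≤ C_P ||u'||_L².


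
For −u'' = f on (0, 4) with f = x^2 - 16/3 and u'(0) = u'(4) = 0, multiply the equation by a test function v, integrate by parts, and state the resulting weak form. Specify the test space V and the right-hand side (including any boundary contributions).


V = H^1(0, 4) (no boundary constraint on v; u is determined up to an additive constant); weak form: ∫_0^4 u'v' dx = ∫_0^4 (x^2 - 16/3) v dx for all v ∈ V.

Multiply both sides by a test function v and integrate from 0 to 4:
  ∫_0^4 −u''(x) v(x) dx = ∫_0^4 f(x) v(x) dx.
Integrate the LHS by parts once:
  ∫_0^4 −u'' v dx = −[u'(x) v(x)]_0^4 + ∫_0^4 u'(x) v'(x) dx.
Thus ∫_0^4 u'(x) v'(x) dx = ∫_0^4 f(x) v(x) dx + [u'(x) v(x)]_0^4.
Choose V so that boundary terms are either known or forced to vanish.
u has homogeneous Neumann: u'(0) = u'(4) = 0. So [u' v]_0^4 = 0·v(4) − 0·v(0) = 0 for any v; take V = H^1(0, 4).
Weak formulation: find u (satisfying any essential BC) such that ∫_0^4 u'(x) v'(x) dx = ∫_0^4 f v dx for all v ∈ V (homogeneous Neumann, so boundary terms vanish).
Substituting f(x) = x^2 - 16/3, the right-hand side is ∫_0^4 (x^2 - 16/3) v dx.
Compatibility check (pure Neumann): taking v ≡ 1 ∈ V gives 0 = ∫_0^4 f dx + (0) − (0), i.e. ∫_0^4 f dx must equal u'(0) − u'(4) = 0. Indeed ∫_0^4 (x^2 - 16/3) dx = 0, so the data are compatible. The solution is then unique only up to an additive constant (fix it e.g. by requiring ∫_0^4 u dx = 0).


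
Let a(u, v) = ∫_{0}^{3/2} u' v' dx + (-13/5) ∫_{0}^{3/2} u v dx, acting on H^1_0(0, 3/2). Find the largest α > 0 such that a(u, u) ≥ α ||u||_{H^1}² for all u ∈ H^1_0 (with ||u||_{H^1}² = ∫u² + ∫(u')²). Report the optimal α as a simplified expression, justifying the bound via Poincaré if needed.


α = (-117 + 20*π^2)/(5*(9 + 4*π^2))

Coercivity of a(·,·) on H^1_0(0, 3/2) means a(u, u) ≥ α ||u||_{H^1}² for every u ∈ H^1_0.
The interval has length L = 3/2, and Poincaré/coercivity depend only on L. Here a(u, u) = ∫(u')² + (-13/5)·∫u².
Here c = -13/5 < 0 with |c| < (π/L)² = 4*π^2/9, so coercivity still holds. The condition a(u,u) ≥ α||u||_{H^1}² reads (1−α)∫(u')² ≥ (α−c)∫u². Any admissible α is ≤ 1 (rapidly oscillating u have ∫u²/∫(u')² → 0), and α = 1 would force 0 ≥ (1−c)∫u², impossible since c < 1; so 1−α > 0. By the sharp Poincaré inequality on H^1_0 of an interval of length L, ∫(u')² ≥ (π/L)²∫u² with equality for the first sine mode sin(π(x−x₀)/L) (x₀ the left endpoint), so the inequality holds for all u iff (1−α)(π/L)² ≥ α − c, i.e. α ≤ ((π/L)² + c)/((π/L)² + 1) = (1 + c(L/π)²)/(1 + (L/π)²). (Direct route, valid since c ≤ 0: Poincaré gives c∫u² ≥ c(L/π)²∫(u')², so a(u,u) ≥ (1 + c(L/π)²)∫(u')², while ||u||_{H^1}² ≤ (1 + (L/π)²)∫(u')²; dividing yields the same α.) With (π/L)² = 4*π^2/9 and c = -13/5, the largest admissible constant is α = ((π/L)² + c)/((π/L)² + 1).
Simplifying, α = (-117 + 20*π^2)/(5*(9 + 4*π^2)).


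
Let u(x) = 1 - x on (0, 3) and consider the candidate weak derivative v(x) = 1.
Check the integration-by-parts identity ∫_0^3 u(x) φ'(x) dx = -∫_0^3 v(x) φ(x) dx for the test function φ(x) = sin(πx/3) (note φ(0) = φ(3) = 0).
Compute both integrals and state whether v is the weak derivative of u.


LHS = 6/π, RHS = -6/π. No, v is not the weak derivative of u.

u(x) = 1 - x, classical derivative u'(x) = -1.
φ(x) = sin(πx/3), so φ'(x) = π*cos(π*x/3)/3.
Note φ(0) = φ(3) = 0, so the boundary term u·φ vanishes.
LHS = ∫_0^3 u(x) φ'(x) dx = ∫_0^3 (-π*x*cos(π*x/3)/3 + π*cos(π*x/3)/3) dx. Term by term:
  ∫_0^3 π*cos(π*x/3)/3 dx = 0;  ∫_0^3 -π*x*cos(π*x/3)/3 dx = 6/π.
Sum: 0 + 6/π = 6/π.
So LHS = 6/π.
∫_0^3 v(x) φ(x) dx = ∫_0^3 (sin(π*x/3)) dx. Term by term:
  ∫_0^3 sin(π*x/3) dx = 6/π.
So RHS = -∫_0^3 v(x) φ(x) dx = -6/π.
LHS − RHS = 12/π ≠ 0, so the identity fails.
(For a valid weak derivative the identity must hold for EVERY test function, in particular this one. The failure shows v is NOT the weak derivative of u.)
Correct weak derivative would be u'(x) = -1.


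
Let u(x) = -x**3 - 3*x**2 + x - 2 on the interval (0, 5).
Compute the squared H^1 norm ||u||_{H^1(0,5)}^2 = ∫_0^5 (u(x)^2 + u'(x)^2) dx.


||u||_{H^1}^2 = 1836025/42

The H^1 norm (squared) on an interval (0, L) is
  ||u||_{H^1}^2 = ∫_0^L u(x)^2 dx + ∫_0^L u'(x)^2 dx.
Compute u'(x) = -3*x**2 - 6*x + 1.
Then u(x)^2 = x**6 + 6*x**5 + 7*x**4 - 2*x**3 + 13*x**2 - 4*x + 4 and u'(x)^2 = 9*x**4 + 36*x**3 + 30*x**2 - 12*x + 1.
Integrate each monomial from 0 to 5 using ∫_0^5 c·x^n dx = c·5^(n+1)/(n+1):
  ∫_0^5 u(x)^2 dx = ∫_0^5 (x^6 + 6*x^5 + 7*x^4 - 2*x^3 + 13*x^2 - 4*x + 4) dx. Term by term:
    ∫_0^5 x^6 dx = 78125/7;  ∫_0^5 6*x^5 dx = 15625;  ∫_0^5 7*x^4 dx = 4375;
    ∫_0^5 -2*x^3 dx = -625/2;  ∫_0^5 13*x^2 dx = 1625/3;  ∫_0^5 -4*x dx = -50;
    ∫_0^5 4 dx = 20.
  Sum: 78125/7 + 15625 + 4375 − 625/2 + 1625/3 − 50 + 20 = 1317115/42.
  ∫_0^5 u'(x)^2 dx = ∫_0^5 (9*x^4 + 36*x^3 + 30*x^2 - 12*x + 1) dx. Term by term:
    ∫_0^5 9*x^4 dx = 5625;  ∫_0^5 36*x^3 dx = 5625;  ∫_0^5 30*x^2 dx = 1250;
    ∫_0^5 -12*x dx = -150;  ∫_0^5 1 dx = 5.
  Sum: 5625 + 5625 + 1250 − 150 + 5 = 12355.
Adding: ||u||_{H^1}^2 = 1317115/42 + 12355 = 1836025/42.


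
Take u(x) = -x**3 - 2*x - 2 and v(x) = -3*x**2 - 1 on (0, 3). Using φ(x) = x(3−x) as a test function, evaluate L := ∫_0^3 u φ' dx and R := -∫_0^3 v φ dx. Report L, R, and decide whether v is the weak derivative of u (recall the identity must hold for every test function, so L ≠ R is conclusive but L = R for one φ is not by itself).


LHS = 909/20, RHS = 819/20. No, v is not the weak derivative of u.

u(x) = -x**3 - 2*x - 2, classical derivative u'(x) = -3*x**2 - 2.
φ(x) = x(3−x), so φ'(x) = 3 - 2*x.
Note φ(0) = φ(3) = 0, so the boundary term u·φ vanishes.
LHS = ∫_0^3 u(x) φ'(x) dx = ∫_0^3 (2*x^4 - 3*x^3 + 4*x^2 - 2*x - 6) dx. Term by term:
  ∫_0^3 2*x^4 dx = 486/5;  ∫_0^3 -3*x^3 dx = -243/4;  ∫_0^3 4*x^2 dx = 36;
  ∫_0^3 -2*x dx = -9;  ∫_0^3 -6 dx = -18.
Sum: 486/5 − 243/4 + 36 − 9 − 18 = 909/20.
So LHS = 909/20.
∫_0^3 v(x) φ(x) dx = ∫_0^3 (3*x^4 - 9*x^3 + x^2 - 3*x) dx. Term by term:
  ∫_0^3 3*x^4 dx = 729/5;  ∫_0^3 -9*x^3 dx = -729/4;  ∫_0^3 x^2 dx = 9;
  ∫_0^3 -3*x dx = -27/2.
Sum: 729/5 − 729/4 + 9 − 27/2 = -819/20.
So RHS = -∫_0^3 v(x) φ(x) dx = 819/20.
LHS − RHS = 9/2 ≠ 0, so the identity fails.
(For a valid weak derivative the identity must hold for EVERY test function, in particular this one. The failure shows v is NOT the weak derivative of u.)
Correct weak derivative would be u'(x) = -3*x**2 - 2.


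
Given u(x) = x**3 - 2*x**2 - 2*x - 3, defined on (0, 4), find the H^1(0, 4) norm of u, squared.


||u||_{H^1}^2 = 26172/35

The H^1 norm (squared) on an interval (0, L) is
  ||u||_{H^1}^2 = ∫_0^L u(x)^2 dx + ∫_0^L u'(x)^2 dx.
Compute u'(x) = 3*x**2 - 4*x - 2.
Then u(x)^2 = x**6 - 4*x**5 + 2*x**3 + 16*x**2 + 12*x + 9 and u'(x)^2 = 9*x**4 - 24*x**3 + 4*x**2 + 16*x + 4.
Integrate each monomial from 0 to 4 using ∫_0^4 c·x^n dx = c·4^(n+1)/(n+1):
  ∫_0^4 u(x)^2 dx = ∫_0^4 (x^6 - 4*x^5 + 2*x^3 + 16*x^2 + 12*x + 9) dx. Term by term:
    ∫_0^4 x^6 dx = 16384/7;  ∫_0^4 -4*x^5 dx = -8192/3;  ∫_0^4 2*x^3 dx = 128;
    ∫_0^4 16*x^2 dx = 1024/3;  ∫_0^4 12*x dx = 96;  ∫_0^4 9 dx = 36.
  Sum: 16384/7 − 8192/3 + 128 + 1024/3 + 96 + 36 = 4436/21.
  ∫_0^4 u'(x)^2 dx = ∫_0^4 (9*x^4 - 24*x^3 + 4*x^2 + 16*x + 4) dx. Term by term:
    ∫_0^4 9*x^4 dx = 9216/5;  ∫_0^4 -24*x^3 dx = -1536;  ∫_0^4 4*x^2 dx = 256/3;
    ∫_0^4 16*x dx = 128;  ∫_0^4 4 dx = 16.
  Sum: 9216/5 − 1536 + 256/3 + 128 + 16 = 8048/15.
Adding: ||u||_{H^1}^2 = 4436/21 + 8048/15 = 26172/35.


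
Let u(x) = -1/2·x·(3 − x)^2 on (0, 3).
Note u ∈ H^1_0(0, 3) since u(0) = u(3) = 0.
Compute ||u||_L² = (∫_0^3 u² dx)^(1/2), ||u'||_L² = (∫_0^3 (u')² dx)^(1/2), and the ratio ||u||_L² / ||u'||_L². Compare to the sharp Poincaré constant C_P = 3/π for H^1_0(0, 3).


||u||_L² / ||u'||_L² = 3*sqrt(14)/14 < C_P = 3/π.

u(x) = -1/2·x·(3 − x)^2, so u'(x) = 3*(1 - x)*(x - 3)/2.
u(x) = -1/2·x·(3 − x)^2 vanishes at x = 0 and x = 3, so u ∈ H^1_0(0, 3). Differentiate via the product rule and integrate the resulting polynomials term by term.
  ∫_0^3 u² dx = ∫_0^3 (x^6/4 - 3*x^5 + 27*x^4/2 - 27*x^3 + 81*x^2/4) dx. Term by term:
    ∫_0^3 x^6/4 dx = 2187/28;  ∫_0^3 -3*x^5 dx = -729/2;  ∫_0^3 27*x^4/2 dx = 6561/10;
    ∫_0^3 -27*x^3 dx = -2187/4;  ∫_0^3 81*x^2/4 dx = 729/4.
  Sum: 2187/28 − 729/2 + 6561/10 − 2187/4 + 729/4 = 729/140.
  ∫_0^3 (u')² dx = ∫_0^3 (9*x^4/4 - 18*x^3 + 99*x^2/2 - 54*x + 81/4) dx. Term by term:
    ∫_0^3 9*x^4/4 dx = 2187/20;  ∫_0^3 -18*x^3 dx = -729/2;  ∫_0^3 99*x^2/2 dx = 891/2;
    ∫_0^3 -54*x dx = -243;  ∫_0^3 81/4 dx = 243/4.
  Sum: 2187/20 − 729/2 + 891/2 − 243 + 243/4 = 81/10.
∫_0^3 u² dx = 729/140, so ||u||_L² = 27*sqrt(35)/70.
∫_0^3 (u')² dx = 81/10, so ||u'||_L² = 9*sqrt(10)/10.
Ratio ||u||_L² / ||u'||_L² = 3*sqrt(14)/14.
Sharp Poincaré constant on H^1_0(0, 3) is C_P = L/π = 3/π, achieved by sin(π/3·x).
A polynomial bump cannot attain the sharp Poincaré constant (only the first sine eigenfunction does), so the ratio is strictly less than C_P, consistent with ||u||_L² ≤ C_P ||u'||_L².


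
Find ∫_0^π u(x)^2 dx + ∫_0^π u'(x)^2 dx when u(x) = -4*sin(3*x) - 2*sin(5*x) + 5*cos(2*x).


||u||_{H^1(0,π)}^2 = -6040/21 + 389*π/2

u'(x) = -10*sin(2*x) - 12*cos(3*x) - 10*cos(5*x).
Expand u² and (u')² and integrate term by term on (0, π), using: for integers n ≥ 1, ∫_0^π sin²(nx) dx = ∫_0^π cos²(nx) dx = π/2; for n ≠ n', ∫_0^π sin(nx)sin(n'x) dx = ∫_0^π cos(nx)cos(n'x) dx = 0; and by product-to-sum, ∫_0^π sin(nx)cos(n'x) dx = ½∫_0^π [sin((n+n')x) + sin((n−n')x)] dx, which is 0 when n+n' is even and 2n/(n²−n'²) when n+n' is odd (it need not vanish on (0, π)).
  u² squared terms: (-4)²·∫sin(3x)² dx = 16·π/2 = 8*π;  (-2)²·∫sin(5x)² dx = 4·π/2 = 2*π;  (5)²·∫cos(2x)² dx = 25·π/2 = 25*π/2.
  u² cross terms: 2·(-4)·(-2)·∫sin(3x)·sin(5x) dx = 16·(0) = 0;  2·(-4)·(5)·∫sin(3x)·cos(2x) dx = -40·(6/5) = -48;  2·(-2)·(5)·∫sin(5x)·cos(2x) dx = -20·(10/21) = -200/21.
  So ∫_0^π u² dx = 8*π + 2*π + 25*π/2 + 0 − 48 − 200/21 = -1208/21 + 45*π/2.
  (u')² squared terms: (-12)²·∫cos(3x)² dx = 144·π/2 = 72*π;  (-10)²·∫cos(5x)² dx = 100·π/2 = 50*π;  (-10)²·∫sin(2x)² dx = 100·π/2 = 50*π.
  (u')² cross terms: 2·(-12)·(-10)·∫cos(3x)·cos(5x) dx = 240·(0) = 0;  2·(-12)·(-10)·∫cos(3x)·sin(2x) dx = 240·(-4/5) = -192;  2·(-10)·(-10)·∫cos(5x)·sin(2x) dx = 200·(-4/21) = -800/21.
  So ∫_0^π (u')² dx = 72*π + 50*π + 50*π + 0 − 192 − 800/21 = -4832/21 + 172*π.
||u||_{H^1}^2 = (-1208/21 + 45*π/2) + (-4832/21 + 172*π) = -6040/21 + 389*π/2.


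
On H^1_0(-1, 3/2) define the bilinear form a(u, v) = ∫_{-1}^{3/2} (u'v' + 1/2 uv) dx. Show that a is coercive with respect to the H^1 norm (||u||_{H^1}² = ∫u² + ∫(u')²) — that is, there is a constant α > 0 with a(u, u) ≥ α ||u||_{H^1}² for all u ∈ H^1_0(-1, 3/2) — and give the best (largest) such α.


α = (25 + 8*π^2)/(2*(25 + 4*π^2))

Coercivity of a(·,·) on H^1_0(-1, 3/2) means a(u, u) ≥ α ||u||_{H^1}² for every u ∈ H^1_0.
The interval has length L = 5/2, and Poincaré/coercivity depend only on L. Here a(u, u) = ∫(u')² + (1/2)·∫u².
Here 0 < c = 1/2 < 1. The condition a(u,u) ≥ α||u||_{H^1}² reads (1−α)∫(u')² ≥ (α−c)∫u². Any admissible α is ≤ 1 (rapidly oscillating u have ∫u²/∫(u')² → 0), and α = 1 would force 0 ≥ (1−c)∫u², impossible since c < 1; so 1−α > 0. By the sharp Poincaré inequality on H^1_0 of an interval of length L, ∫(u')² ≥ (π/L)²∫u² with equality for the first sine mode sin(π(x−x₀)/L) (x₀ the left endpoint), so the inequality holds for all u iff (1−α)(π/L)² ≥ α − c, i.e. α ≤ ((π/L)² + c)/((π/L)² + 1) = (1 + c(L/π)²)/(1 + (L/π)²). With (π/L)² = 4*π^2/25 and c = 1/2, the largest admissible constant is α = ((π/L)² + c)/((π/L)² + 1).
Simplifying, α = (25 + 8*π^2)/(2*(25 + 4*π^2)).


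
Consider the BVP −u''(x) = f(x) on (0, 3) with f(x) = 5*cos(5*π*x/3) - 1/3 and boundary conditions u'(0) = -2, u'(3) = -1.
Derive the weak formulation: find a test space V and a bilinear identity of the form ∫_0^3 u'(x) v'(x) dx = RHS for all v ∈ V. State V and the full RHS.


V = H^1(0, 3) (v unrestricted at boundary; u is determined up to an additive constant); weak form: ∫_0^3 u'v' dx = ∫_0^3 (5*cos(5*π*x/3) - 1/3) v dx − v(3) + 2·v(0) for all v ∈ V.

Multiply both sides by a test function v and integrate from 0 to 3:
  ∫_0^3 −u''(x) v(x) dx = ∫_0^3 f(x) v(x) dx.
Integrate the LHS by parts once:
  ∫_0^3 −u'' v dx = −[u'(x) v(x)]_0^3 + ∫_0^3 u'(x) v'(x) dx.
Thus ∫_0^3 u'(x) v'(x) dx = ∫_0^3 f(x) v(x) dx + [u'(x) v(x)]_0^3.
Choose V so that boundary terms are either known or forced to vanish.
u has inhomogeneous Neumann u'(0) = -2, u'(3) = -1. [u' v]_0^3 = (-1)·v(3) − (-2)·v(0) = − v(3) + 2·v(0). Take V = H^1(0, 3); boundary term becomes part of RHS.
Weak formulation: find u (satisfying any essential BC) such that ∫_0^3 u'(x) v'(x) dx = ∫_0^3 f v dx − v(3) + 2·v(0) for all v ∈ V (Neumann data are natural BCs: they enter the RHS as boundary terms).
Substituting f(x) = 5*cos(5*π*x/3) - 1/3, the right-hand side is ∫_0^3 (5*cos(5*π*x/3) - 1/3) v dx − v(3) + 2·v(0).
Compatibility check (pure Neumann): taking v ≡ 1 ∈ V gives 0 = ∫_0^3 f dx + (-1) − (-2), i.e. ∫_0^3 f dx must equal u'(0) − u'(3) = -1. Indeed ∫_0^3 (5*cos(5*π*x/3) - 1/3) dx = -1, so the data are compatible. The solution is then unique only up to an additive constant (fix it e.g. by requiring ∫_0^3 u dx = 0).


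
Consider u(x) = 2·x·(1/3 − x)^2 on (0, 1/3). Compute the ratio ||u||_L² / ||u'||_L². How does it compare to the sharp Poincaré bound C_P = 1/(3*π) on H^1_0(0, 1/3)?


||u||_L² / ||u'||_L² = sqrt(14)/42 < C_P = 1/(3*π).

u(x) = 2·x·(1/3 − x)^2, so u'(x) = 6*x^2 - 8*x/3 + 2/9.
u(x) = 2·x·(1/3 − x)^2 vanishes at x = 0 and x = 1/3, so u ∈ H^1_0(0, 1/3). Differentiate via the product rule and integrate the resulting polynomials term by term.
  ∫_0^1/3 u² dx = ∫_0^1/3 (4*x^6 - 16*x^5/3 + 8*x^4/3 - 16*x^3/27 + 4*x^2/81) dx. Term by term:
    ∫_0^1/3 4*x^6 dx = 4/15309;  ∫_0^1/3 -16*x^5/3 dx = -8/6561;  ∫_0^1/3 8*x^4/3 dx = 8/3645;
    ∫_0^1/3 -16*x^3/27 dx = -4/2187;  ∫_0^1/3 4*x^2/81 dx = 4/6561.
  Sum: 4/15309 − 8/6561 + 8/3645 − 4/2187 + 4/6561 = 4/229635.
  ∫_0^1/3 (u')² dx = ∫_0^1/3 (36*x^4 - 32*x^3 + 88*x^2/9 - 32*x/27 + 4/81) dx. Term by term:
    ∫_0^1/3 36*x^4 dx = 4/135;  ∫_0^1/3 -32*x^3 dx = -8/81;  ∫_0^1/3 88*x^2/9 dx = 88/729;
    ∫_0^1/3 -32*x/27 dx = -16/243;  ∫_0^1/3 4/81 dx = 4/243.
  Sum: 4/135 − 8/81 + 88/729 − 16/243 + 4/243 = 8/3645.
∫_0^1/3 u² dx = 4/229635, so ||u||_L² = 2*sqrt(35)/2835.
∫_0^1/3 (u')² dx = 8/3645, so ||u'||_L² = 2*sqrt(10)/135.
Ratio ||u||_L² / ||u'||_L² = sqrt(14)/42.
Sharp Poincaré constant on H^1_0(0, 1/3) is C_P = L/π = 1/(3*π), achieved by sin(3*π·x).
A polynomial bump cannot attain the sharp Poincaré constant (only the first sine eigenfunction does), so the ratio is strictly less than C_P, consistent with ||u||_L² ≤ C_P ||u'||_L².


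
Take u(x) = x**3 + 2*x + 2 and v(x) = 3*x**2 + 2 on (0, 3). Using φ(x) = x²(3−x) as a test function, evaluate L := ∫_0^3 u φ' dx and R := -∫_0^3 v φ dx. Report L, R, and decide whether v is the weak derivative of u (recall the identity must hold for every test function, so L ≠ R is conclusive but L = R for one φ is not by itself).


LHS = -432/5, RHS = -432/5. Yes, v = u' weakly.

u(x) = x**3 + 2*x + 2, classical derivative u'(x) = 3*x**2 + 2.
φ(x) = x²(3−x), so φ'(x) = 3*x*(2 - x).
Note φ(0) = φ(3) = 0, so the boundary term u·φ vanishes.
LHS = ∫_0^3 u(x) φ'(x) dx = ∫_0^3 (-3*x^5 + 6*x^4 - 6*x^3 + 6*x^2 + 12*x) dx. Term by term:
  ∫_0^3 -3*x^5 dx = -729/2;  ∫_0^3 6*x^4 dx = 1458/5;  ∫_0^3 -6*x^3 dx = -243/2;
  ∫_0^3 6*x^2 dx = 54;  ∫_0^3 12*x dx = 54.
Sum: -729/2 + 1458/5 − 243/2 + 54 + 54 = -432/5.
So LHS = -432/5.
∫_0^3 v(x) φ(x) dx = ∫_0^3 (-3*x^5 + 9*x^4 - 2*x^3 + 6*x^2) dx. Term by term:
  ∫_0^3 -3*x^5 dx = -729/2;  ∫_0^3 9*x^4 dx = 2187/5;  ∫_0^3 -2*x^3 dx = -81/2;
  ∫_0^3 6*x^2 dx = 54.
Sum: -729/2 + 2187/5 − 81/2 + 54 = 432/5.
So RHS = -∫_0^3 v(x) φ(x) dx = -432/5.
LHS = RHS, so the identity holds for this test φ.
Moreover u is smooth here and v(x) = u'(x) = 3*x**2 + 2 pointwise, so the identity holds for every test function. Hence v is the weak derivative of u.


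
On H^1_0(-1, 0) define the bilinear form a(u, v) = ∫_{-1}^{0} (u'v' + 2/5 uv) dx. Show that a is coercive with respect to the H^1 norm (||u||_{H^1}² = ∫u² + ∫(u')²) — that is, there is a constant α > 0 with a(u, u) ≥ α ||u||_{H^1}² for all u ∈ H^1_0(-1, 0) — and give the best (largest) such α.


α = (2/5 + π^2)/(1 + π^2)

Coercivity of a(·,·) on H^1_0(-1, 0) means a(u, u) ≥ α ||u||_{H^1}² for every u ∈ H^1_0.
The interval has length L = 1, and Poincaré/coercivity depend only on L. Here a(u, u) = ∫(u')² + (2/5)·∫u².
Here 0 < c = 2/5 < 1. The condition a(u,u) ≥ α||u||_{H^1}² reads (1−α)∫(u')² ≥ (α−c)∫u². Any admissible α is ≤ 1 (rapidly oscillating u have ∫u²/∫(u')² → 0), and α = 1 would force 0 ≥ (1−c)∫u², impossible since c < 1; so 1−α > 0. By the sharp Poincaré inequality on H^1_0 of an interval of length L, ∫(u')² ≥ (π/L)²∫u² with equality for the first sine mode sin(π(x−x₀)/L) (x₀ the left endpoint), so the inequality holds for all u iff (1−α)(π/L)² ≥ α − c, i.e. α ≤ ((π/L)² + c)/((π/L)² + 1) = (1 + c(L/π)²)/(1 + (L/π)²). With (π/L)² = π^2 and c = 2/5, the largest admissible constant is α = ((π/L)² + c)/((π/L)² + 1).
Simplifying, α = (2/5 + π^2)/(1 + π^2).


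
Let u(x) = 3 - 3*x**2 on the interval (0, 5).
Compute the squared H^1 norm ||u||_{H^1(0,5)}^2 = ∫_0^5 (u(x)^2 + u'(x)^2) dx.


||u||_{H^1}^2 = 6420

The H^1 norm (squared) on an interval (0, L) is
  ||u||_{H^1}^2 = ∫_0^L u(x)^2 dx + ∫_0^L u'(x)^2 dx.
Compute u'(x) = -6*x.
Then u(x)^2 = 9*x**4 - 18*x**2 + 9 and u'(x)^2 = 36*x**2.
Integrate each monomial from 0 to 5 using ∫_0^5 c·x^n dx = c·5^(n+1)/(n+1):
  ∫_0^5 u(x)^2 dx = ∫_0^5 (9*x^4 - 18*x^2 + 9) dx. Term by term:
    ∫_0^5 9*x^4 dx = 5625;  ∫_0^5 -18*x^2 dx = -750;  ∫_0^5 9 dx = 45.
  Sum: 5625 − 750 + 45 = 4920.
  ∫_0^5 u'(x)^2 dx = ∫_0^5 (36*x^2) dx. Term by term:
    ∫_0^5 36*x^2 dx = 1500.
Adding: ||u||_{H^1}^2 = 4920 + 1500 = 6420.


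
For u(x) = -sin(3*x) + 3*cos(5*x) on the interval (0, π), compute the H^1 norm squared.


||u||_{H^1(0,π)}^2 = 122*π

u'(x) = -15*sin(5*x) - 3*cos(3*x).
Expand u² and (u')² and integrate term by term on (0, π), using: for integers n ≥ 1, ∫_0^π sin²(nx) dx = ∫_0^π cos²(nx) dx = π/2; for n ≠ n', ∫_0^π sin(nx)sin(n'x) dx = ∫_0^π cos(nx)cos(n'x) dx = 0; and by product-to-sum, ∫_0^π sin(nx)cos(n'x) dx = ½∫_0^π [sin((n+n')x) + sin((n−n')x)] dx, which is 0 when n+n' is even and 2n/(n²−n'²) when n+n' is odd (it need not vanish on (0, π)).
  u² squared terms: (-1)²·∫sin(3x)² dx = 1·π/2 = π/2;  (3)²·∫cos(5x)² dx = 9·π/2 = 9*π/2.
  u² cross terms: 2·(-1)·(3)·∫sin(3x)·cos(5x) dx = -6·(0) = 0.
  So ∫_0^π u² dx = π/2 + 9*π/2 + 0 = 5*π.
  (u')² squared terms: (-15)²·∫sin(5x)² dx = 225·π/2 = 225*π/2;  (-3)²·∫cos(3x)² dx = 9·π/2 = 9*π/2.
  (u')² cross terms: 2·(-15)·(-3)·∫sin(5x)·cos(3x) dx = 90·(0) = 0.
  So ∫_0^π (u')² dx = 225*π/2 + 9*π/2 + 0 = 117*π.
||u||_{H^1}^2 = (5*π) + (117*π) = 122*π.


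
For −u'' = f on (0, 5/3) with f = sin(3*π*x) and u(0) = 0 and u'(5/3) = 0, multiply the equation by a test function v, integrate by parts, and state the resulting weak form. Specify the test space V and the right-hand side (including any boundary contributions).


V = {v ∈ H^1(0, 5/3) : v(0) = 0} (test functions vanish at x = 0 where u is specified); weak form: ∫_0^5/3 u'v' dx = ∫_0^5/3 (sin(3*π*x)) v dx for all v ∈ V.

Multiply both sides by a test function v and integrate from 0 to 5/3:
  ∫_0^5/3 −u''(x) v(x) dx = ∫_0^5/3 f(x) v(x) dx.
Integrate the LHS by parts once:
  ∫_0^5/3 −u'' v dx = −[u'(x) v(x)]_0^5/3 + ∫_0^5/3 u'(x) v'(x) dx.
Thus ∫_0^5/3 u'(x) v'(x) dx = ∫_0^5/3 f(x) v(x) dx + [u'(x) v(x)]_0^5/3.
Choose V so that boundary terms are either known or forced to vanish.
Mixed BC: u(0) = 0 (Dirichlet) and u'(5/3) = 0 (Neumann). Define V = {v ∈ H^1(0, 5/3) : v(0) = 0}. Then [u' v]_0^5/3 = u'(5/3)·v(5/3) − u'(0)·0 = 0.
Weak formulation: find u (satisfying any essential BC) such that ∫_0^5/3 u'(x) v'(x) dx = ∫_0^5/3 f v dx for all v ∈ V (Dirichlet at 0 absorbed into V; the Neumann datum at x = 5/3 is zero, so no boundary term remains).
Substituting f(x) = sin(3*π*x), the right-hand side is ∫_0^5/3 (sin(3*π*x)) v dx.


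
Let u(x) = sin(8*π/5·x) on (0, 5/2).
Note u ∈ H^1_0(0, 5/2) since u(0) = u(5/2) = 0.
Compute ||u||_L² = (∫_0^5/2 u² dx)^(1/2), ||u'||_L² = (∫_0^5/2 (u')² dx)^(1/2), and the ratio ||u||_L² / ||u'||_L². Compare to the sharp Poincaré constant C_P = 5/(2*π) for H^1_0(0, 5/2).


||u||_L² / ||u'||_L² = 5/(8*π) < C_P = 5/(2*π).

u(x) = sin(8*π/5·x), so u'(x) = 8*π*cos(8*π*x/5)/5.
Writing u(x) = A·sin(kπx/L) with A = 1 and k = 4, use ∫_0^L sin²(kπx/L) dx = L/2 and ∫_0^L cos²(kπx/L) dx = L/2.
u² = 1·sin²(8*π/5·x) and (u')² = 64*π^2/25·cos²(8*π/5·x), and each of sin², cos² integrates to L/2 = 5/4 over (0, 5/2).
∫_0^5/2 u² dx = 5/4, so ||u||_L² = sqrt(5)/2.
∫_0^5/2 (u')² dx = 16*π^2/5, so ||u'||_L² = 4*sqrt(5)*π/5.
Ratio ||u||_L² / ||u'||_L² = 5/(8*π).
Sharp Poincaré constant on H^1_0(0, 5/2) is C_P = L/π = 5/(2*π), achieved by sin(2*π/5·x).
This is the k = 4 harmonic; the ratio L/(kπ) is strictly less than C_P = L/π, consistent with the sharp inequality ||u||_L² ≤ C_P ||u'||_L².


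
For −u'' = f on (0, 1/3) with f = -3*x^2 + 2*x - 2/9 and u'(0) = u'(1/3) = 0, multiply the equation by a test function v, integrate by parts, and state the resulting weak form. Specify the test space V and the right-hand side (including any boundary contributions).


V = H^1(0, 1/3) (no boundary constraint on v; u is determined up to an additive constant); weak form: ∫_0^1/3 u'v' dx = ∫_0^1/3 (-3*x^2 + 2*x - 2/9) v dx for all v ∈ V.

Multiply both sides by a test function v and integrate from 0 to 1/3:
  ∫_0^1/3 −u''(x) v(x) dx = ∫_0^1/3 f(x) v(x) dx.
Integrate the LHS by parts once:
  ∫_0^1/3 −u'' v dx = −[u'(x) v(x)]_0^1/3 + ∫_0^1/3 u'(x) v'(x) dx.
Thus ∫_0^1/3 u'(x) v'(x) dx = ∫_0^1/3 f(x) v(x) dx + [u'(x) v(x)]_0^1/3.
Choose V so that boundary terms are either known or forced to vanish.
u has homogeneous Neumann: u'(0) = u'(1/3) = 0. So [u' v]_0^1/3 = 0·v(1/3) − 0·v(0) = 0 for any v; take V = H^1(0, 1/3).
Weak formulation: find u (satisfying any essential BC) such that ∫_0^1/3 u'(x) v'(x) dx = ∫_0^1/3 f v dx for all v ∈ V (homogeneous Neumann, so boundary terms vanish).
Substituting f(x) = -3*x^2 + 2*x - 2/9, the right-hand side is ∫_0^1/3 (-3*x^2 + 2*x - 2/9) v dx.
Compatibility check (pure Neumann): taking v ≡ 1 ∈ V gives 0 = ∫_0^1/3 f dx + (0) − (0), i.e. ∫_0^1/3 f dx must equal u'(0) − u'(1/3) = 0. Indeed ∫_0^1/3 (-3*x^2 + 2*x - 2/9) dx = 0, so the data are compatible. The solution is then unique only up to an additive constant (fix it e.g. by requiring ∫_0^1/3 u dx = 0).


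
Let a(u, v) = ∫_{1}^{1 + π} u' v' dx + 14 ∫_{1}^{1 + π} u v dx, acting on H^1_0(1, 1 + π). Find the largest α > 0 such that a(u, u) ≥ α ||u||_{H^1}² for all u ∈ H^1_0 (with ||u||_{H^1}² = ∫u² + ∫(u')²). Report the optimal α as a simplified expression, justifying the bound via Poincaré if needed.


α = 1

Coercivity of a(·,·) on H^1_0(1, 1 + π) means a(u, u) ≥ α ||u||_{H^1}² for every u ∈ H^1_0.
The interval has length L = π, and Poincaré/coercivity depend only on L. Here a(u, u) = ∫(u')² + (14)·∫u².
Here c = 14 ≥ 1, so a(u,u) = ∫(u')² + c∫u² ≥ ∫(u')² + ∫u² = ||u||_{H^1}², i.e. α = 1 works. No larger α is possible: a(u,u) ≥ α||u||_{H^1}² means (1−α)∫(u')² ≥ (α−c)∫u², and for the modes u_n = sin(nπ(x−x₀)/L) (x₀ the left endpoint) one has ∫u_n²/∫(u_n')² = (L/(nπ))² → 0, so a(u_n,u_n)/||u_n||_{H^1}² → 1. Hence the optimal constant is α = 1.
Therefore α = 1.


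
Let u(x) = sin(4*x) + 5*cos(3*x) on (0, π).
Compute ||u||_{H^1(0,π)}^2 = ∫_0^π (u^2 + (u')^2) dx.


||u||_{H^1(0,π)}^2 = 800/7 + 267*π/2

u'(x) = -15*sin(3*x) + 4*cos(4*x).
Expand u² and (u')² and integrate term by term on (0, π), using: for integers n ≥ 1, ∫_0^π sin²(nx) dx = ∫_0^π cos²(nx) dx = π/2; for n ≠ n', ∫_0^π sin(nx)sin(n'x) dx = ∫_0^π cos(nx)cos(n'x) dx = 0; and by product-to-sum, ∫_0^π sin(nx)cos(n'x) dx = ½∫_0^π [sin((n+n')x) + sin((n−n')x)] dx, which is 0 when n+n' is even and 2n/(n²−n'²) when n+n' is odd (it need not vanish on (0, π)).
  u² squared terms: (5)²·∫cos(3x)² dx = 25·π/2 = 25*π/2;  (1)²·∫sin(4x)² dx = 1·π/2 = π/2.
  u² cross terms: 2·(5)·(1)·∫cos(3x)·sin(4x) dx = 10·(8/7) = 80/7.
  So ∫_0^π u² dx = 25*π/2 + π/2 + 80/7 = 80/7 + 13*π.
  (u')² squared terms: (-15)²·∫sin(3x)² dx = 225·π/2 = 225*π/2;  (4)²·∫cos(4x)² dx = 16·π/2 = 8*π.
  (u')² cross terms: 2·(-15)·(4)·∫sin(3x)·cos(4x) dx = -120·(-6/7) = 720/7.
  So ∫_0^π (u')² dx = 225*π/2 + 8*π + 720/7 = 720/7 + 241*π/2.
||u||_{H^1}^2 = (80/7 + 13*π) + (720/7 + 241*π/2) = 800/7 + 267*π/2.


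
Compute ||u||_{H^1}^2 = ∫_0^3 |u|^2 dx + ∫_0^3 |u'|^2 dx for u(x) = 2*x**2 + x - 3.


||u||_{H^1}^2 = 1797/5

The H^1 norm (squared) on an interval (0, L) is
  ||u||_{H^1}^2 = ∫_0^L u(x)^2 dx + ∫_0^L u'(x)^2 dx.
Compute u'(x) = 4*x + 1.
Then u(x)^2 = 4*x**4 + 4*x**3 - 11*x**2 - 6*x + 9 and u'(x)^2 = 16*x**2 + 8*x + 1.
Integrate each monomial from 0 to 3 using ∫_0^3 c·x^n dx = c·3^(n+1)/(n+1):
  ∫_0^3 u(x)^2 dx = ∫_0^3 (4*x^4 + 4*x^3 - 11*x^2 - 6*x + 9) dx. Term by term:
    ∫_0^3 4*x^4 dx = 972/5;  ∫_0^3 4*x^3 dx = 81;  ∫_0^3 -11*x^2 dx = -99;
    ∫_0^3 -6*x dx = -27;  ∫_0^3 9 dx = 27.
  Sum: 972/5 + 81 − 99 − 27 + 27 = 882/5.
  ∫_0^3 u'(x)^2 dx = ∫_0^3 (16*x^2 + 8*x + 1) dx. Term by term:
    ∫_0^3 16*x^2 dx = 144;  ∫_0^3 8*x dx = 36;  ∫_0^3 1 dx = 3.
  Sum: 144 + 36 + 3 = 183.
Adding: ||u||_{H^1}^2 = 882/5 + 183 = 1797/5.


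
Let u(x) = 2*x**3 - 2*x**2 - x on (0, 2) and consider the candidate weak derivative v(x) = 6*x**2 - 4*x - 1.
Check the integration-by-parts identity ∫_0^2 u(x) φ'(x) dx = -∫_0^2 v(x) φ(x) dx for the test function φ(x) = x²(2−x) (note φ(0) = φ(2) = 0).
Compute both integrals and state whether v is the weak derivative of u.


LHS = -76/15, RHS = -76/15. Yes, v = u' weakly.

u(x) = 2*x**3 - 2*x**2 - x, classical derivative u'(x) = 6*x**2 - 4*x - 1.
φ(x) = x²(2−x), so φ'(x) = x*(4 - 3*x).
Note φ(0) = φ(2) = 0, so the boundary term u·φ vanishes.
LHS = ∫_0^2 u(x) φ'(x) dx = ∫_0^2 (-6*x^5 + 14*x^4 - 5*x^3 - 4*x^2) dx. Term by term:
  ∫_0^2 -6*x^5 dx = -64;  ∫_0^2 14*x^4 dx = 448/5;  ∫_0^2 -5*x^3 dx = -20;
  ∫_0^2 -4*x^2 dx = -32/3.
Sum: -64 + 448/5 − 20 − 32/3 = -76/15.
So LHS = -76/15.
∫_0^2 v(x) φ(x) dx = ∫_0^2 (-6*x^5 + 16*x^4 - 7*x^3 - 2*x^2) dx. Term by term:
  ∫_0^2 -6*x^5 dx = -64;  ∫_0^2 16*x^4 dx = 512/5;  ∫_0^2 -7*x^3 dx = -28;
  ∫_0^2 -2*x^2 dx = -16/3.
Sum: -64 + 512/5 − 28 − 16/3 = 76/15.
So RHS = -∫_0^2 v(x) φ(x) dx = -76/15.
LHS = RHS, so the identity holds for this test φ.
Moreover u is smooth here and v(x) = u'(x) = 6*x**2 - 4*x - 1 pointwise, so the identity holds for every test function. Hence v is the weak derivative of u.


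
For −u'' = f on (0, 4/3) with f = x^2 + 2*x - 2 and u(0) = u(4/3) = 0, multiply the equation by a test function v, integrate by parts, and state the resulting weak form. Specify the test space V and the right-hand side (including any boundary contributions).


V = H^1_0(0, 4/3) (so v(0) = v(4/3) = 0); weak form: ∫_0^4/3 u'v' dx = ∫_0^4/3 (x^2 + 2*x - 2) v dx for all v ∈ V.

Multiply both sides by a test function v and integrate from 0 to 4/3:
  ∫_0^4/3 −u''(x) v(x) dx = ∫_0^4/3 f(x) v(x) dx.
Integrate the LHS by parts once:
  ∫_0^4/3 −u'' v dx = −[u'(x) v(x)]_0^4/3 + ∫_0^4/3 u'(x) v'(x) dx.
Thus ∫_0^4/3 u'(x) v'(x) dx = ∫_0^4/3 f(x) v(x) dx + [u'(x) v(x)]_0^4/3.
Choose V so that boundary terms are either known or forced to vanish.
u is Dirichlet: u(0) = u(4/3) = 0. Let V = H^1_0(0, 4/3); then v(0) = v(4/3) = 0, and [u' v]_0^4/3 = 0.
Weak formulation: find u (satisfying any essential BC) such that ∫_0^4/3 u'(x) v'(x) dx = ∫_0^4/3 f v dx for all v ∈ V.
Substituting f(x) = x^2 + 2*x - 2, the right-hand side is ∫_0^4/3 (x^2 + 2*x - 2) v dx.


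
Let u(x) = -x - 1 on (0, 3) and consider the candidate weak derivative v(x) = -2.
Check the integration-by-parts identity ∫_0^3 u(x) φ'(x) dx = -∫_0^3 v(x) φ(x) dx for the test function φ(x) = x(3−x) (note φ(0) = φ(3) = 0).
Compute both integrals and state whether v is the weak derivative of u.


LHS = 9/2, RHS = 9. No, v is not the weak derivative of u.

u(x) = -x - 1, classical derivative u'(x) = -1.
φ(x) = x(3−x), so φ'(x) = 3 - 2*x.
Note φ(0) = φ(3) = 0, so the boundary term u·φ vanishes.
LHS = ∫_0^3 u(x) φ'(x) dx = ∫_0^3 (2*x^2 - x - 3) dx. Term by term:
  ∫_0^3 2*x^2 dx = 18;  ∫_0^3 -x dx = -9/2;  ∫_0^3 -3 dx = -9.
Sum: 18 − 9/2 − 9 = 9/2.
So LHS = 9/2.
∫_0^3 v(x) φ(x) dx = ∫_0^3 (2*x^2 - 6*x) dx. Term by term:
  ∫_0^3 2*x^2 dx = 18;  ∫_0^3 -6*x dx = -27.
Sum: 18 − 27 = -9.
So RHS = -∫_0^3 v(x) φ(x) dx = 9.
LHS − RHS = -9/2 ≠ 0, so the identity fails.
(For a valid weak derivative the identity must hold for EVERY test function, in particular this one. The failure shows v is NOT the weak derivative of u.)
Correct weak derivative would be u'(x) = -1.


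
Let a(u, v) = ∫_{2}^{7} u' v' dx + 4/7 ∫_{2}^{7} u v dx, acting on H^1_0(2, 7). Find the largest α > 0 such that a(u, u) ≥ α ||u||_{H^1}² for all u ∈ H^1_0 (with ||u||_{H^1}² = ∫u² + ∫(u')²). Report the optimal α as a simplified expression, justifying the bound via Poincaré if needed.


α = (π^2 + 100/7)/(π^2 + 25)

Coercivity of a(·,·) on H^1_0(2, 7) means a(u, u) ≥ α ||u||_{H^1}² for every u ∈ H^1_0.
The interval has length L = 5, and Poincaré/coercivity depend only on L. Here a(u, u) = ∫(u')² + (4/7)·∫u².
Here 0 < c = 4/7 < 1. The condition a(u,u) ≥ α||u||_{H^1}² reads (1−α)∫(u')² ≥ (α−c)∫u². Any admissible α is ≤ 1 (rapidly oscillating u have ∫u²/∫(u')² → 0), and α = 1 would force 0 ≥ (1−c)∫u², impossible since c < 1; so 1−α > 0. By the sharp Poincaré inequality on H^1_0 of an interval of length L, ∫(u')² ≥ (π/L)²∫u² with equality for the first sine mode sin(π(x−x₀)/L) (x₀ the left endpoint), so the inequality holds for all u iff (1−α)(π/L)² ≥ α − c, i.e. α ≤ ((π/L)² + c)/((π/L)² + 1) = (1 + c(L/π)²)/(1 + (L/π)²). With (π/L)² = π^2/25 and c = 4/7, the largest admissible constant is α = ((π/L)² + c)/((π/L)² + 1).
Simplifying, α = (π^2 + 100/7)/(π^2 + 25).


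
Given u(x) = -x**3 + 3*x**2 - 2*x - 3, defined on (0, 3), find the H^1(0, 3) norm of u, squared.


||u||_{H^1}^2 = 6519/70

The H^1 norm (squared) on an interval (0, L) is
  ||u||_{H^1}^2 = ∫_0^L u(x)^2 dx + ∫_0^L u'(x)^2 dx.
Compute u'(x) = -3*x**2 + 6*x - 2.
Then u(x)^2 = x**6 - 6*x**5 + 13*x**4 - 6*x**3 - 14*x**2 + 12*x + 9 and u'(x)^2 = 9*x**4 - 36*x**3 + 48*x**2 - 24*x + 4.
Integrate each monomial from 0 to 3 using ∫_0^3 c·x^n dx = c·3^(n+1)/(n+1):
  ∫_0^3 u(x)^2 dx = ∫_0^3 (x^6 - 6*x^5 + 13*x^4 - 6*x^3 - 14*x^2 + 12*x + 9) dx. Term by term:
    ∫_0^3 x^6 dx = 2187/7;  ∫_0^3 -6*x^5 dx = -729;  ∫_0^3 13*x^4 dx = 3159/5;
    ∫_0^3 -6*x^3 dx = -243/2;  ∫_0^3 -14*x^2 dx = -126;  ∫_0^3 12*x dx = 54;
    ∫_0^3 9 dx = 27.
  Sum: 2187/7 − 729 + 3159/5 − 243/2 − 126 + 54 + 27 = 3411/70.
  ∫_0^3 u'(x)^2 dx = ∫_0^3 (9*x^4 - 36*x^3 + 48*x^2 - 24*x + 4) dx. Term by term:
    ∫_0^3 9*x^4 dx = 2187/5;  ∫_0^3 -36*x^3 dx = -729;  ∫_0^3 48*x^2 dx = 432;
    ∫_0^3 -24*x dx = -108;  ∫_0^3 4 dx = 12.
  Sum: 2187/5 − 729 + 432 − 108 + 12 = 222/5.
Adding: ||u||_{H^1}^2 = 3411/70 + 222/5 = 6519/70.


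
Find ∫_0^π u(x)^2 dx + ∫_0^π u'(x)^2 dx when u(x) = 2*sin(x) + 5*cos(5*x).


||u||_{H^1(0,π)}^2 = 329*π

u'(x) = -25*sin(5*x) + 2*cos(x).
Expand u² and (u')² and integrate term by term on (0, π), using: for integers n ≥ 1, ∫_0^π sin²(nx) dx = ∫_0^π cos²(nx) dx = π/2; for n ≠ n', ∫_0^π sin(nx)sin(n'x) dx = ∫_0^π cos(nx)cos(n'x) dx = 0; and by product-to-sum, ∫_0^π sin(nx)cos(n'x) dx = ½∫_0^π [sin((n+n')x) + sin((n−n')x)] dx, which is 0 when n+n' is even and 2n/(n²−n'²) when n+n' is odd (it need not vanish on (0, π)).
  u² squared terms: (2)²·∫sin(x)² dx = 4·π/2 = 2*π;  (5)²·∫cos(5x)² dx = 25·π/2 = 25*π/2.
  u² cross terms: 2·(2)·(5)·∫sin(x)·cos(5x) dx = 20·(0) = 0.
  So ∫_0^π u² dx = 2*π + 25*π/2 + 0 = 29*π/2.
  (u')² squared terms: (-25)²·∫sin(5x)² dx = 625·π/2 = 625*π/2;  (2)²·∫cos(x)² dx = 4·π/2 = 2*π.
  (u')² cross terms: 2·(-25)·(2)·∫sin(5x)·cos(x) dx = -100·(0) = 0.
  So ∫_0^π (u')² dx = 625*π/2 + 2*π + 0 = 629*π/2.
||u||_{H^1}^2 = (29*π/2) + (629*π/2) = 329*π.


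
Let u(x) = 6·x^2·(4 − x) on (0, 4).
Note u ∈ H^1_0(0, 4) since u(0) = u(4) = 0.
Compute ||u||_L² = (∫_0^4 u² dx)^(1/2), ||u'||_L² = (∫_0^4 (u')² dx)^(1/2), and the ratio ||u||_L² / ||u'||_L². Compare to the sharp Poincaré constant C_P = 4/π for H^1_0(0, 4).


||u||_L² / ||u'||_L² = 2*sqrt(14)/7 < C_P = 4/π.

u(x) = 6·x^2·(4 − x), so u'(x) = 6*x*(8 - 3*x).
u(x) = 6·x^2·(4 − x) vanishes at x = 0 and x = 4, so u ∈ H^1_0(0, 4). Differentiate via the product rule and integrate the resulting polynomials term by term.
  ∫_0^4 u² dx = ∫_0^4 (36*x^6 - 288*x^5 + 576*x^4) dx. Term by term:
    ∫_0^4 36*x^6 dx = 589824/7;  ∫_0^4 -288*x^5 dx = -196608;  ∫_0^4 576*x^4 dx = 589824/5.
  Sum: 589824/7 − 196608 + 589824/5 = 196608/35.
  ∫_0^4 (u')² dx = ∫_0^4 (324*x^4 - 1728*x^3 + 2304*x^2) dx. Term by term:
    ∫_0^4 324*x^4 dx = 331776/5;  ∫_0^4 -1728*x^3 dx = -110592;  ∫_0^4 2304*x^2 dx = 49152.
  Sum: 331776/5 − 110592 + 49152 = 24576/5.
∫_0^4 u² dx = 196608/35, so ||u||_L² = 256*sqrt(105)/35.
∫_0^4 (u')² dx = 24576/5, so ||u'||_L² = 64*sqrt(30)/5.
Ratio ||u||_L² / ||u'||_L² = 2*sqrt(14)/7.
Sharp Poincaré constant on H^1_0(0, 4) is C_P = L/π = 4/π, achieved by sin(π/4·x).
A polynomial bump cannot attain the sharp Poincaré constant (only the first sine eigenfunction does), so the ratio is strictly less than C_P, consistent with ||u||_L² ≤ C_P ||u'||_L².
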